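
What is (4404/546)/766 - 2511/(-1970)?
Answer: 88238873/68660410 ≈ 1.2851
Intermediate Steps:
(4404/546)/766 - 2511/(-1970) = (4404*(1/546))*(1/766) - 2511*(-1/1970) = (734/91)*(1/766) + 2511/1970 = 367/34853 + 2511/1970 = 88238873/68660410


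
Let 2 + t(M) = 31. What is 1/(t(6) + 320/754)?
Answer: 377/11093 ≈ 0.033985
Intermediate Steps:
t(M) = 29 (t(M) = -2 + 31 = 29)
1/(t(6) + 320/754) = 1/(29 + 320/754) = 1/(29 + 320*(1/754)) = 1/(29 + 160/377) = 1/(11093/377) = 377/11093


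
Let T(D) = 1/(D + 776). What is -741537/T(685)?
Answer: -1083385557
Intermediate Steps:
T(D) = 1/(776 + D)
-741537/T(685) = -741537/(1/(776 + 685)) = -741537/(1/1461) = -741537/1/1461 = -741537*1461 = -1083385557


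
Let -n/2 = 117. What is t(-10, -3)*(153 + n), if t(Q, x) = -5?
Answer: 405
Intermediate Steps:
n = -234 (n = -2*117 = -234)
t(-10, -3)*(153 + n) = -5*(153 - 234) = -5*(-81) = 405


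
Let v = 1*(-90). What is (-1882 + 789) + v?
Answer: -1183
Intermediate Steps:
v = -90
(-1882 + 789) + v = (-1882 + 789) - 90 = -1093 - 90 = -1183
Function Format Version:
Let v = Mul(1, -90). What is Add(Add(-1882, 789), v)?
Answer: -1183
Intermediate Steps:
v = -90
Add(Add(-1882, 789), v) = Add(Add(-1882, 789), -90) = Add(-1093, -90) = -1183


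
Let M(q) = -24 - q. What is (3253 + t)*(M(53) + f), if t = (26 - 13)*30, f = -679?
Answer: -2754108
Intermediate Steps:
t = 390 (t = 13*30 = 390)
(3253 + t)*(M(53) + f) = (3253 + 390)*((-24 - 1*53) - 679) = 3643*((-24 - 53) - 679) = 3643*(-77 - 679) = 3643*(-756) = -2754108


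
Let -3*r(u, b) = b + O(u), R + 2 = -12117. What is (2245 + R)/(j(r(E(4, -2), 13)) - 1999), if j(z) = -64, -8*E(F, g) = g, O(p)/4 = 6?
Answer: 9874/2063 ≈ 4.7862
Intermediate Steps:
R = -12119 (R = -2 - 12117 = -12119)
O(p) = 24 (O(p) = 4*6 = 24)
E(F, g) = -g/8
r(u, b) = -8 - b/3 (r(u, b) = -(b + 24)/3 = -(24 + b)/3 = -8 - b/3)
(2245 + R)/(j(r(E(4, -2), 13)) - 1999) = (2245 - 12119)/(-64 - 1999) = -9874/(-2063) = -9874*(-1/2063) = 9874/2063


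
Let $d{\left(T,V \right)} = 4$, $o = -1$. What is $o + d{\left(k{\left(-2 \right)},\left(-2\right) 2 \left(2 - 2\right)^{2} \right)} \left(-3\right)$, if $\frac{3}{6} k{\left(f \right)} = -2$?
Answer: $-13$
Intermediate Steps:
$k{\left(f \right)} = -4$ ($k{\left(f \right)} = 2 \left(-2\right) = -4$)
$o + d{\left(k{\left(-2 \right)},\left(-2\right) 2 \left(2 - 2\right)^{2} \right)} \left(-3\right) = -1 + 4 \left(-3\right) = -1 - 12 = -13$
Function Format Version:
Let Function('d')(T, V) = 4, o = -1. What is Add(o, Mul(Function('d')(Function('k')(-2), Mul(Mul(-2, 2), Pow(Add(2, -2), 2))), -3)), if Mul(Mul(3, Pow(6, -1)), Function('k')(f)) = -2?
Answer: -13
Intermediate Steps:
Function('k')(f) = -4 (Function('k')(f) = Mul(2, -2) = -4)
Add(o, Mul(Function('d')(Function('k')(-2), Mul(Mul(-2, 2), Pow(Add(2, -2), 2))), -3)) = Add(-1, Mul(4, -3)) = Add(-1, -12) = -13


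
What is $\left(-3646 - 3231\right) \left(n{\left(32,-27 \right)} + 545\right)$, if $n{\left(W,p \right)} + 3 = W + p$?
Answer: $-3761719$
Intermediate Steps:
$n{\left(W,p \right)} = -3 + W + p$ ($n{\left(W,p \right)} = -3 + \left(W + p\right) = -3 + W + p$)
$\left(-3646 - 3231\right) \left(n{\left(32,-27 \right)} + 545\right) = \left(-3646 - 3231\right) \left(\left(-3 + 32 - 27\right) + 545\right) = - 6877 \left(2 + 545\right) = \left(-6877\right) 547 = -3761719$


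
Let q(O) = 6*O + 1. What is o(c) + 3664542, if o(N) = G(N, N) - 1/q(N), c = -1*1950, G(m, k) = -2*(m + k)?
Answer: 42962729059/11699 ≈ 3.6723e+6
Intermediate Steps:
q(O) = 1 + 6*O
G(m, k) = -2*k - 2*m (G(m, k) = -2*(k + m) = -2*k - 2*m)
c = -1950
o(N) = -1/(1 + 6*N) - 4*N (o(N) = (-2*N - 2*N) - 1/(1 + 6*N) = -4*N - 1/(1 + 6*N) = -1/(1 + 6*N) - 4*N)
o(c) + 3664542 = (-1 - 4*(-1950)*(1 + 6*(-1950)))/(1 + 6*(-1950)) + 3664542 = (-1 - 4*(-1950)*(1 - 11700))/(1 - 11700) + 3664542 = (-1 - 4*(-1950)*(-11699))/(-11699) + 3664542 = -(-1 - 91252200)/11699 + 3664542 = -1/11699*(-91252201) + 3664542 = 91252201/11699 + 3664542 = 42962729059/11699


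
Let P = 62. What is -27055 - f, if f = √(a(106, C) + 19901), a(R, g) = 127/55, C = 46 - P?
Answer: -27055 - √60207510/55 ≈ -27196.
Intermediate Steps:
C = -16 (C = 46 - 1*62 = 46 - 62 = -16)
a(R, g) = 127/55 (a(R, g) = 127*(1/55) = 127/55)
f = √60207510/55 (f = √(127/55 + 19901) = √(1094682/55) = √60207510/55 ≈ 141.08)
-27055 - f = -27055 - √60207510/55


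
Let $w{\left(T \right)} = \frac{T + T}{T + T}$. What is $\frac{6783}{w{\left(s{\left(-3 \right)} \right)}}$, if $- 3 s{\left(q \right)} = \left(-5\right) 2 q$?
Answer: $6783$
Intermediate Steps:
$s{\left(q \right)} = \frac{10 q}{3}$ ($s{\left(q \right)} = - \frac{\left(-5\right) 2 q}{3} = - \frac{\left(-10\right) q}{3} = \frac{10 q}{3}$)
$w{\left(T \right)} = 1$ ($w{\left(T \right)} = \frac{2 T}{2 T} = 2 T \frac{1}{2 T} = 1$)
$\frac{6783}{w{\left(s{\left(-3 \right)} \right)}} = \frac{6783}{1} = 6783 \cdot 1 = 6783$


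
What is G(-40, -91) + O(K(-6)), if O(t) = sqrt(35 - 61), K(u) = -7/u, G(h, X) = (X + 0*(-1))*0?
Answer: I*sqrt(26) ≈ 5.099*I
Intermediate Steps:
G(h, X) = 0 (G(h, X) = (X + 0)*0 = X*0 = 0)
O(t) = I*sqrt(26) (O(t) = sqrt(-26) = I*sqrt(26))
G(-40, -91) + O(K(-6)) = 0 + I*sqrt(26) = I*sqrt(26)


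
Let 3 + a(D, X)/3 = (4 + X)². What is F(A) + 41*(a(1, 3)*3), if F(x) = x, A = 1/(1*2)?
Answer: 33949/2 ≈ 16975.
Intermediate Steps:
A = ½ (A = 1/2 = ½ ≈ 0.50000)
a(D, X) = -9 + 3*(4 + X)²
F(A) + 41*(a(1, 3)*3) = ½ + 41*((-9 + 3*(4 + 3)²)*3) = ½ + 41*((-9 + 3*7²)*3) = ½ + 41*((-9 + 3*49)*3) = ½ + 41*((-9 + 147)*3) = ½ + 41*(138*3) = ½ + 41*414 = ½ + 16974 = 33949/2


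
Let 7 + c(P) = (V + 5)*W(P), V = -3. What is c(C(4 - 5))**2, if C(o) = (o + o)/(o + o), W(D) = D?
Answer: 25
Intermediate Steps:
C(o) = 1 (C(o) = (2*o)/((2*o)) = (2*o)*(1/(2*o)) = 1)
c(P) = -7 + 2*P (c(P) = -7 + (-3 + 5)*P = -7 + 2*P)
c(C(4 - 5))**2 = (-7 + 2*1)**2 = (-7 + 2)**2 = (-5)**2 = 25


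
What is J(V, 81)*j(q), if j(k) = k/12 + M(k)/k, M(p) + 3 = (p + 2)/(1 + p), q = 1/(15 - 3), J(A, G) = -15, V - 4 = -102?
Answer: 120895/624 ≈ 193.74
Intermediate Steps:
V = -98 (V = 4 - 102 = -98)
q = 1/12 ≈ 0.083333
M(p) = -3 + (2 + p)/(1 + p) (M(p) = -3 + (p + 2)/(1 + p) = -3 + (2 + p)/(1 + p))
j(k) = k/12 + (-1 - 2*k)/(k*(1 + k)) (j(k) = k/12 + ((-1 - 2*k)/(1 + k))/k = k*(1/12) + (-1 - 2*k)/(k*(1 + k)) = k/12 + (-1 - 2*k)/(k*(1 + k)))
J(V, 81)*j(q) = -5*(-12 - 24*1/12 + (1/12)²*(1 + 1/12))/(4*1/12*(1 + 1/12)) = -5*12*(-12 - 2 + (1/144)*(13/12))/(4*13/12) = -5*12*12*(-12 - 2 + 13/1728)/(4*13) = -5*12*12*(-24179)/(4*13*1728) = -15*(-24179/1872) = 120895/624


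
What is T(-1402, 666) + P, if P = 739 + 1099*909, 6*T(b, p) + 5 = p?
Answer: 5999041/6 ≈ 9.9984e+5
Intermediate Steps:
T(b, p) = -⅚ + p/6
P = 999730 (P = 739 + 998991 = 999730)
T(-1402, 666) + P = (-⅚ + (⅙)*666) + 999730 = (-⅚ + 111) + 999730 = 661/6 + 999730 = 5999041/6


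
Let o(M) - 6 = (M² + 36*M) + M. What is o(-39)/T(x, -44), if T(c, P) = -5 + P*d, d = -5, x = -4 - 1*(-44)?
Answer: 84/215 ≈ 0.39070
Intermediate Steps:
x = 40 (x = -4 + 44 = 40)
o(M) = 6 + M² + 37*M (o(M) = 6 + ((M² + 36*M) + M) = 6 + (M² + 37*M) = 6 + M² + 37*M)
T(c, P) = -5 - 5*P (T(c, P) = -5 + P*(-5) = -5 - 5*P)
o(-39)/T(x, -44) = (6 + (-39)² + 37*(-39))/(-5 - 5*(-44)) = (6 + 1521 - 1443)/(-5 + 220) = 84/215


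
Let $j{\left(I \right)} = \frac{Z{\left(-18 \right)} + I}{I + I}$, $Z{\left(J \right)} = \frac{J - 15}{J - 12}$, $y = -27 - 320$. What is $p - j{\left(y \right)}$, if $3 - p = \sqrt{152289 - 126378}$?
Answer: $\frac{17361}{6940} - 3 \sqrt{2879} \approx -158.47$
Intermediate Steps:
$y = -347$ ($y = -27 - 320 = -347$)
$Z{\left(J \right)} = \frac{-15 + J}{-12 + J}$
$p = 3 - 3 \sqrt{2879}$ ($p = 3 - \sqrt{152289 - 126378} = 3 - \sqrt{25911} = 3 - 3 \sqrt{2879} \approx -157.97$)
$j{\left(I \right)} = \frac{\frac{11}{10} + I}{2 I}$ ($j{\left(I \right)} = \frac{\frac{-15 - 18}{-12 - 18} + I}{I + I} = \frac{\frac{1}{-30} \left(-33\right) + I}{2 I} = \left(\left(- \frac{1}{30}\right) \left(-33\right) + I\right) \frac{1}{2 I} = \left(\frac{11}{10} + I\right) \frac{1}{2 I} = \frac{\frac{11}{10} + I}{2 I}$)
$p - j{\left(y \right)} = \left(3 - 3 \sqrt{2879}\right) - \frac{11 + 10 \left(-347\right)}{20 \left(-347\right)} = \left(3 - 3 \sqrt{2879}\right) - \frac{1}{20} \left(- \frac{1}{347}\right) \left(11 - 3470\right) = \left(3 - 3 \sqrt{2879}\right) - \frac{1}{20} \left(- \frac{1}{347}\right) \left(-3459\right) = \left(3 - 3 \sqrt{2879}\right) - \frac{3459}{6940} = \frac{17361}{6940} - 3 \sqrt{2879}$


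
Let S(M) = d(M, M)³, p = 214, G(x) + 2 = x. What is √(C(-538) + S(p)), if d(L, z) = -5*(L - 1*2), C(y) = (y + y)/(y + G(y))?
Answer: I*√7061533858082/77 ≈ 34511.0*I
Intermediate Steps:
G(x) = -2 + x
C(y) = 2*y/(-2 + 2*y) (C(y) = (y + y)/(y + (-2 + y)) = (2*y)/(-2 + 2*y) = 2*y/(-2 + 2*y))
d(L, z) = 10 - 5*L (d(L, z) = -5*(L - 2) = -5*(-2 + L) = 10 - 5*L)
S(M) = (10 - 5*M)³
√(C(-538) + S(p)) = √(-538/(-1 - 538) - 125*(-2 + 214)³) = √(-538/(-539) - 125*212³) = √(-538*(-1/539) - 125*9528128) = √(538/539 - 1191016000) = √(-641957623462/539) = I*√7061533858082/77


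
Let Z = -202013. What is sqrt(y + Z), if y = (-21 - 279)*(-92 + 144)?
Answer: I*sqrt(217613) ≈ 466.49*I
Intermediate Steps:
y = -15600 (y = -300*52 = -15600)
sqrt(y + Z) = sqrt(-15600 - 202013) = sqrt(-217613) = I*sqrt(217613)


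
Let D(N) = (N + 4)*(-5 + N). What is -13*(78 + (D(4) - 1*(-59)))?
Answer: -1677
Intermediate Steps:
D(N) = (-5 + N)*(4 + N) (D(N) = (4 + N)*(-5 + N) = (-5 + N)*(4 + N))
-13*(78 + (D(4) - 1*(-59))) = -13*(78 + ((-20 + 4**2 - 1*4) - 1*(-59))) = -13*(78 + ((-20 + 16 - 4) + 59)) = -13*(78 + (-8 + 59)) = -13*(78 + 51) = -13*129 = -1677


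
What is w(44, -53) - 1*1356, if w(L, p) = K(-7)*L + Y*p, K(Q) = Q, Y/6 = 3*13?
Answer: -14066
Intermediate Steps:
Y = 234 (Y = 6*(3*13) = 6*39 = 234)
w(L, p) = -7*L + 234*p
w(44, -53) - 1*1356 = (-7*44 + 234*(-53)) - 1*1356 = (-308 - 12402) - 1356 = -12710 - 1356 = -14066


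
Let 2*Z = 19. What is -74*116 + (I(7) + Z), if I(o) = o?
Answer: -17135/2 ≈ -8567.5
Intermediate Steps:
Z = 19/2 (Z = (½)*19 = 19/2 ≈ 9.5000)
-74*116 + (I(7) + Z) = -74*116 + (7 + 19/2) = -8584 + 33/2 = -17135/2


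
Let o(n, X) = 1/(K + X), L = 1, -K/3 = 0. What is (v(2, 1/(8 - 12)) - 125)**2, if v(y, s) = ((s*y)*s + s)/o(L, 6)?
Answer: 253009/16 ≈ 15813.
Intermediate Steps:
K = 0 (K = -3*0 = 0)
o(n, X) = 1/X (o(n, X) = 1/(0 + X) = 1/X)
v(y, s) = 6*s + 6*y*s**2 (v(y, s) = ((s*y)*s + s)/(1/6) = (y*s**2 + s)/(1/6) = (s + y*s**2)*6 = 6*s + 6*y*s**2)
(v(2, 1/(8 - 12)) - 125)**2 = (6*(1 + 2/(8 - 12))/(8 - 12) - 125)**2 = (6*(1 + 2/(-4))/(-4) - 125)**2 = (6*(-1/4)*(1 - 1/4*2) - 125)**2 = (6*(-1/4)*(1 - 1/2) - 125)**2 = (6*(-1/4)*(1/2) - 125)**2 = (-3/4 - 125)**2 = (-503/4)**2 = 253009/16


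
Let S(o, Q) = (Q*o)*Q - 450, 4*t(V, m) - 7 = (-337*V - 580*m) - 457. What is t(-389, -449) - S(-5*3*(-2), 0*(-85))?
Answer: 392863/4 ≈ 98216.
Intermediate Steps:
t(V, m) = -225/2 - 145*m - 337*V/4 (t(V, m) = 7/4 + ((-337*V - 580*m) - 457)/4 = 7/4 + ((-580*m - 337*V) - 457)/4 = 7/4 + (-457 - 580*m - 337*V)/4 = 7/4 + (-457/4 - 145*m - 337*V/4) = -225/2 - 145*m - 337*V/4)
S(o, Q) = -450 + o*Q**2 (S(o, Q) = o*Q**2 - 450 = -450 + o*Q**2)
t(-389, -449) - S(-5*3*(-2), 0*(-85)) = (-225/2 - 145*(-449) - 337/4*(-389)) - (-450 + (-5*3*(-2))*(0*(-85))**2) = (-225/2 + 65105 + 131093/4) - (-450 - 15*(-2)*0**2) = 391063/4 - (-450 + 30*0) = 391063/4 - (-450 + 0) = 391063/4 - 1*(-450) = 391063/4 + 450 = 392863/4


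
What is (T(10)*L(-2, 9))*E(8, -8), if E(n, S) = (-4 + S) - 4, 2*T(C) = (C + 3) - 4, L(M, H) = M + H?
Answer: -504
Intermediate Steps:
L(M, H) = H + M
T(C) = -1/2 + C/2 (T(C) = ((C + 3) - 4)/2 = ((3 + C) - 4)/2 = (-1 + C)/2 = -1/2 + C/2)
E(n, S) = -8 + S
(T(10)*L(-2, 9))*E(8, -8) = ((-1/2 + (1/2)*10)*(9 - 2))*(-8 - 8) = ((-1/2 + 5)*7)*(-16) = ((9/2)*7)*(-16) = (63/2)*(-16) = -504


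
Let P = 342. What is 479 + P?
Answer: 821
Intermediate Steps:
479 + P = 479 + 342 = 821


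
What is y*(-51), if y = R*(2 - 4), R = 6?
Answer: 612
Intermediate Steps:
y = -12 (y = 6*(2 - 4) = 6*(-2) = -12)
y*(-51) = -12*(-51) = 612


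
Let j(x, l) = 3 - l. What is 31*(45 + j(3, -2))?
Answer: 1550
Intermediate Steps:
31*(45 + j(3, -2)) = 31*(45 + (3 - 1*(-2))) = 31*(45 + (3 + 2)) = 31*(45 + 5) = 31*50 = 1550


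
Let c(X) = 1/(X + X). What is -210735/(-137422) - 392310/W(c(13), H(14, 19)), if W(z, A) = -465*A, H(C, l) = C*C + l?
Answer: 4998683763/915917630 ≈ 5.4576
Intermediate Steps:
c(X) = 1/(2*X)
H(C, l) = l + C**2 (H(C, l) = C**2 + l = l + C**2)
-210735/(-137422) - 392310/W(c(13), H(14, 19)) = -210735/(-137422) - 392310*(-1/(465*(19 + 14**2))) = -210735*(-1/137422) - 392310*(-1/(465*(19 + 196))) = 210735/137422 - 392310/((-465*215)) = 210735/137422 - 392310/(-99975) = 210735/137422 - 392310*(-1/99975) = 210735/137422 + 26154/6665 = 4998683763/915917630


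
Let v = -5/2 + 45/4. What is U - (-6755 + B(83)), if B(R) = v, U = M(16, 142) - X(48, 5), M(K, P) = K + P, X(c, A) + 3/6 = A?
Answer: 27599/4 ≈ 6899.8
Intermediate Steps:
X(c, A) = -1/2 + A
v = 35/4 (v = -5*1/2 + 45*(1/4) = -5/2 + 45/4 = 35/4 ≈ 8.7500)
U = 307/2 (U = (16 + 142) - (-1/2 + 5) = 158 - 1*9/2 = 158 - 9/2 = 307/2 ≈ 153.50)
B(R) = 35/4
U - (-6755 + B(83)) = 307/2 - (-6755 + 35/4) = 307/2 - 1*(-26985/4) = 307/2 + 26985/4 = 27599/4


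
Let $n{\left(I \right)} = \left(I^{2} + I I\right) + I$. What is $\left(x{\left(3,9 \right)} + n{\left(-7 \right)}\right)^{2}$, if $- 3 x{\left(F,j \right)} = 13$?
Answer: $\frac{67600}{9} \approx 7511.1$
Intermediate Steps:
$x{\left(F,j \right)} = - \frac{13}{3}$ ($x{\left(F,j \right)} = \left(- \frac{1}{3}\right) 13 = - \frac{13}{3}$)
$n{\left(I \right)} = I + 2 I^{2}$ ($n{\left(I \right)} = \left(I^{2} + I^{2}\right) + I = 2 I^{2} + I = I + 2 I^{2}$)
$\left(x{\left(3,9 \right)} + n{\left(-7 \right)}\right)^{2} = \left(- \frac{13}{3} - 7 \left(1 + 2 \left(-7\right)\right)\right)^{2} = \left(- \frac{13}{3} - 7 \left(1 - 14\right)\right)^{2} = \left(- \frac{13}{3} - -91\right)^{2} = \left(- \frac{13}{3} + 91\right)^{2} = \left(\frac{260}{3}\right)^{2} = \frac{67600}{9}$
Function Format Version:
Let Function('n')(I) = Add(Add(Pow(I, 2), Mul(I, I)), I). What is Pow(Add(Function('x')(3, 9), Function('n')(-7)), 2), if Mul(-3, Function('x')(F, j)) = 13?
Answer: Rational(67600, 9) ≈ 7511.1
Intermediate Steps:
Function('x')(F, j) = Rational(-13, 3) (Function('x')(F, j) = Mul(Rational(-1, 3), 13) = Rational(-13, 3))
Function('n')(I) = Add(I, Mul(2, Pow(I, 2))) (Function('n')(I) = Add(Add(Pow(I, 2), Pow(I, 2)), I) = Add(Mul(2, Pow(I, 2)), I) = Add(I, Mul(2, Pow(I, 2))))
Pow(Add(Function('x')(3, 9), Function('n')(-7)), 2) = Pow(Add(Rational(-13, 3), Mul(-7, Add(1, Mul(2, -7)))), 2) = Pow(Add(Rational(-13, 3), Mul(-7, Add(1, -14))), 2) = Pow(Add(Rational(-13, 3), Mul(-7, -13)), 2) = Pow(Add(Rational(-13, 3), 91), 2) = Pow(Rational(260, 3), 2) = Rational(67600, 9)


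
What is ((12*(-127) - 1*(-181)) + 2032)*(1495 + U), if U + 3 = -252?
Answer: 854360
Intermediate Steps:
U = -255 (U = -3 - 252 = -255)
((12*(-127) - 1*(-181)) + 2032)*(1495 + U) = ((12*(-127) - 1*(-181)) + 2032)*(1495 - 255) = ((-1524 + 181) + 2032)*1240 = (-1343 + 2032)*1240 = 689*1240 = 854360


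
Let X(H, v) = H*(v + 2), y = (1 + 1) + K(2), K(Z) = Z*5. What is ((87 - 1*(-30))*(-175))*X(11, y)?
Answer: -3153150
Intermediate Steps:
K(Z) = 5*Z
y = 12 (y = (1 + 1) + 5*2 = 2 + 10 = 12)
X(H, v) = H*(2 + v)
((87 - 1*(-30))*(-175))*X(11, y) = ((87 - 1*(-30))*(-175))*(11*(2 + 12)) = ((87 + 30)*(-175))*(11*14) = (117*(-175))*154 = -20475*154 = -3153150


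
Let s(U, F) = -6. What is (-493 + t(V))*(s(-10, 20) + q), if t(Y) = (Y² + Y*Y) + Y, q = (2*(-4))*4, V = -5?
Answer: 17024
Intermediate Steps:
q = -32 (q = -8*4 = -32)
t(Y) = Y + 2*Y² (t(Y) = (Y² + Y²) + Y = 2*Y² + Y = Y + 2*Y²)
(-493 + t(V))*(s(-10, 20) + q) = (-493 - 5*(1 + 2*(-5)))*(-6 - 32) = (-493 - 5*(1 - 10))*(-38) = (-493 - 5*(-9))*(-38) = (-493 + 45)*(-38) = -448*(-38) = 17024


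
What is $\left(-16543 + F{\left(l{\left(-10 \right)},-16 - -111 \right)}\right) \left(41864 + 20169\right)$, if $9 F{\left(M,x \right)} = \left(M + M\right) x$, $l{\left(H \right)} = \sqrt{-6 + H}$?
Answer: $-1026211919 + \frac{47145080 i}{9} \approx -1.0262 \cdot 10^{9} + 5.2383 \cdot 10^{6} i$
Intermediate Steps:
$F{\left(M,x \right)} = \frac{2 M x}{9}$ ($F{\left(M,x \right)} = \frac{\left(M + M\right) x}{9} = \frac{2 M x}{9}$)
$\left(-16543 + F{\left(l{\left(-10 \right)},-16 - -111 \right)}\right) \left(41864 + 20169\right) = \left(-16543 + \frac{2 \sqrt{-6 - 10} \left(-16 - -111\right)}{9}\right) \left(41864 + 20169\right) = \left(-16543 + \frac{2 \sqrt{-16} \left(-16 + 111\right)}{9}\right) 62033 = \left(-16543 + \frac{2}{9} \cdot 4 i 95\right) 62033 = \left(-16543 + \frac{760 i}{9}\right) 62033 = -1026211919 + \frac{47145080 i}{9}$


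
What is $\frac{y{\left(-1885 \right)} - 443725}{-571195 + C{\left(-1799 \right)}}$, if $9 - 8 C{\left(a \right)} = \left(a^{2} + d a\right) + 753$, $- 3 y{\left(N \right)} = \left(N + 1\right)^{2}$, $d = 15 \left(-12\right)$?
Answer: $\frac{13015016}{8130525} \approx 1.6008$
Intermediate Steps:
$d = -180$
$y{\left(N \right)} = - \frac{\left(1 + N\right)^{2}}{3}$ ($y{\left(N \right)} = - \frac{\left(N + 1\right)^{2}}{3} = - \frac{\left(1 + N\right)^{2}}{3}$)
$C{\left(a \right)} = -93 - \frac{a^{2}}{8} + \frac{45 a}{2}$ ($C{\left(a \right)} = \frac{9}{8} - \frac{\left(a^{2} - 180 a\right) + 753}{8} = \frac{9}{8} - \frac{753 + a^{2} - 180 a}{8} = \frac{9}{8} - \left(\frac{753}{8} - \frac{45 a}{2} + \frac{a^{2}}{8}\right) = -93 - \frac{a^{2}}{8} + \frac{45 a}{2}$)
$\frac{y{\left(-1885 \right)} - 443725}{-571195 + C{\left(-1799 \right)}} = \frac{- \frac{\left(1 - 1885\right)^{2}}{3} - 443725}{-571195 - \left(\frac{81141}{2} + \frac{3236401}{8}\right)} = \frac{- \frac{\left(-1884\right)^{2}}{3} - 443725}{-571195 - \frac{3560965}{8}} = \frac{\left(- \frac{1}{3}\right) 3549456 - 443725}{-571195 - \frac{3560965}{8}} = \frac{-1183152 - 443725}{-571195 - \frac{3560965}{8}} = - \frac{1626877}{- \frac{8130525}{8}} = \left(-1626877\right) \left(- \frac{8}{8130525}\right) = \frac{13015016}{8130525}$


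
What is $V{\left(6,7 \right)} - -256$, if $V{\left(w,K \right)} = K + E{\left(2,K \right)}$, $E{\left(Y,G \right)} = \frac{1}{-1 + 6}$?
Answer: $\frac{1316}{5} \approx 263.2$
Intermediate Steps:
$E{\left(Y,G \right)} = \frac{1}{5}$
$V{\left(w,K \right)} = \frac{1}{5} + K$ ($V{\left(w,K \right)} = K + \frac{1}{5} = \frac{1}{5} + K$)
$V{\left(6,7 \right)} - -256 = \left(\frac{1}{5} + 7\right) - -256 = \frac{36}{5} + 256 = \frac{1316}{5}$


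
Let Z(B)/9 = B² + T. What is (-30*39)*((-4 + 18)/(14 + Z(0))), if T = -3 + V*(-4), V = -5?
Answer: -16380/167 ≈ -98.084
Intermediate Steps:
T = 17 (T = -3 - 5*(-4) = -3 + 20 = 17)
Z(B) = 153 + 9*B² (Z(B) = 9*(B² + 17) = 9*(17 + B²) = 153 + 9*B²)
(-30*39)*((-4 + 18)/(14 + Z(0))) = (-30*39)*((-4 + 18)/(14 + (153 + 9*0²))) = -16380/(14 + (153 + 9*0)) = -16380/(14 + (153 + 0)) = -16380/(14 + 153) = -16380/167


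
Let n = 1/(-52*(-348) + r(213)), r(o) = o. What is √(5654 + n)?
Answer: √1895330963883/18309 ≈ 75.193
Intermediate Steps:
n = 1/18309 (n = 1/(-52*(-348) + 213) = 1/(18096 + 213) = 1/18309 ≈ 5.4618e-5)
√(5654 + n) = √(5654 + 1/18309) = √(103519087/18309) = √1895330963883/18309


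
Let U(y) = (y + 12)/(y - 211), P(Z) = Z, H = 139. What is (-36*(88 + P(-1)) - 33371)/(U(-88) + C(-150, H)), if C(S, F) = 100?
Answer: -10914397/29976 ≈ -364.10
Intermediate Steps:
U(y) = (12 + y)/(-211 + y)
(-36*(88 + P(-1)) - 33371)/(U(-88) + C(-150, H)) = (-36*(88 - 1) - 33371)/((12 - 88)/(-211 - 88) + 100) = (-36*87 - 33371)/(-76/(-299) + 100) = (-3132 - 33371)/(-1/299*(-76) + 100) = -36503/(76/299 + 100) = -36503/29976/299 = -36503*299/29976 = -10914397/29976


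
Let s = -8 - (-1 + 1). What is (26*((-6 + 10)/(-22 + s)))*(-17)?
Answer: 884/15 ≈ 58.933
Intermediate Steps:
s = -8 (s = -8 - 1*0 = -8 + 0 = -8)
(26*((-6 + 10)/(-22 + s)))*(-17) = (26*((-6 + 10)/(-22 - 8)))*(-17) = (26*(4/(-30)))*(-17) = (26*(4*(-1/30)))*(-17) = (26*(-2/15))*(-17) = -52/15*(-17) = 884/15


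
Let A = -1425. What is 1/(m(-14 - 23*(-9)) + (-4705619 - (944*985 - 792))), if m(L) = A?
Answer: -1/5636092 ≈ -1.7743e-7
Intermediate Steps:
m(L) = -1425
1/(m(-14 - 23*(-9)) + (-4705619 - (944*985 - 792))) = 1/(-1425 + (-4705619 - (944*985 - 792))) = 1/(-1425 + (-4705619 - (929840 - 792))) = 1/(-1425 + (-4705619 - 1*929048)) = 1/(-1425 + (-4705619 - 929048)) = 1/(-1425 - 5634667) = 1/(-5636092) = -1/5636092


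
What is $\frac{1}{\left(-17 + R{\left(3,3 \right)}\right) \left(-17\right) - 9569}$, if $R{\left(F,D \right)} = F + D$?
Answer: $- \frac{1}{9382} \approx -0.00010659$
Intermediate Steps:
$R{\left(F,D \right)} = D + F$
$\frac{1}{\left(-17 + R{\left(3,3 \right)}\right) \left(-17\right) - 9569} = \frac{1}{\left(-17 + \left(3 + 3\right)\right) \left(-17\right) - 9569} = \frac{1}{\left(-17 + 6\right) \left(-17\right) - 9569} = \frac{1}{\left(-11\right) \left(-17\right) - 9569} = \frac{1}{187 - 9569} = \frac{1}{-9382} = - \frac{1}{9382}$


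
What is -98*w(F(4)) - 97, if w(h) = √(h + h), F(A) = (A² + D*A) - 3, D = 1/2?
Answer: -97 - 98*√30 ≈ -633.77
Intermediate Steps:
D = ½ ≈ 0.50000
F(A) = -3 + A² + A/2 (F(A) = (A² + A/2) - 3 = -3 + A² + A/2)
w(h) = √2*√h (w(h) = √(2*h) = √2*√h)
-98*w(F(4)) - 97 = -98*√2*√(-3 + 4² + (½)*4) - 97 = -98*√2*√(-3 + 16 + 2) - 97 = -98*√2*√15 - 97 = -98*√30 - 97 = -97 - 98*√30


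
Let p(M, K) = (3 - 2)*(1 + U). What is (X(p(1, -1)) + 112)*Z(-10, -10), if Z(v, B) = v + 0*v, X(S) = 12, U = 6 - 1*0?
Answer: -1240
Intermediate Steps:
U = 6 (U = 6 + 0 = 6)
p(M, K) = 7 (p(M, K) = (3 - 2)*(1 + 6) = 1*7 = 7)
Z(v, B) = v (Z(v, B) = v + 0 = v)
(X(p(1, -1)) + 112)*Z(-10, -10) = (12 + 112)*(-10) = 124*(-10) = -1240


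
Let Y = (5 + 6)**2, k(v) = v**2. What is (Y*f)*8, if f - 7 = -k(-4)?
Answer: -8712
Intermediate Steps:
Y = 121 (Y = 11**2 = 121)
f = -9 (f = 7 - 1*(-4)**2 = 7 - 1*16 = 7 - 16 = -9)
(Y*f)*8 = (121*(-9))*8 = -1089*8 = -8712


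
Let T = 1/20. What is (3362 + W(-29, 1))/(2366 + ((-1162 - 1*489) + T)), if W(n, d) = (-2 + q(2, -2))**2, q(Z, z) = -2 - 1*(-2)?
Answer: 7480/1589 ≈ 4.7074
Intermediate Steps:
q(Z, z) = 0 (q(Z, z) = -2 + 2 = 0)
T = 1/20 ≈ 0.050000
W(n, d) = 4 (W(n, d) = (-2 + 0)**2 = (-2)**2 = 4)
(3362 + W(-29, 1))/(2366 + ((-1162 - 1*489) + T)) = (3362 + 4)/(2366 + ((-1162 - 1*489) + 1/20)) = 3366/(2366 + ((-1162 - 489) + 1/20)) = 3366/(2366 + (-1651 + 1/20)) = 3366/(2366 - 33019/20) = 3366/(14301/20) = 3366*(20/14301) = 7480/1589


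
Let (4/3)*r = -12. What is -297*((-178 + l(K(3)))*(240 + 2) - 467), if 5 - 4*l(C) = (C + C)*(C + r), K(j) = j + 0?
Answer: 24391125/2 ≈ 1.2196e+7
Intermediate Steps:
r = -9 (r = (¾)*(-12) = -9)
K(j) = j
l(C) = 5/4 - C*(-9 + C)/2 (l(C) = 5/4 - (C + C)*(C - 9)/4 = 5/4 - 2*C*(-9 + C)/4 = 5/4 - C*(-9 + C)/2)
-297*((-178 + l(K(3)))*(240 + 2) - 467) = -297*((-178 + (5/4 - ½*3² + (9/2)*3))*(240 + 2) - 467) = -297*((-178 + (5/4 - ½*9 + 27/2))*242 - 467) = -297*((-178 + (5/4 - 9/2 + 27/2))*242 - 467) = -297*((-178 + 41/4)*242 - 467) = -297*(-671/4*242 - 467) = -297*(-81191/2 - 467) = -297*(-82125/2) = 24391125/2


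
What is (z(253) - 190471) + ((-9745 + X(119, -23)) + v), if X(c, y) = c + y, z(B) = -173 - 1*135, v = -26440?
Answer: -226868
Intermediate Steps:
z(B) = -308 (z(B) = -173 - 135 = -308)
(z(253) - 190471) + ((-9745 + X(119, -23)) + v) = (-308 - 190471) + ((-9745 + (119 - 23)) - 26440) = -190779 + ((-9745 + 96) - 26440) = -190779 + (-9649 - 26440) = -190779 - 36089 = -226868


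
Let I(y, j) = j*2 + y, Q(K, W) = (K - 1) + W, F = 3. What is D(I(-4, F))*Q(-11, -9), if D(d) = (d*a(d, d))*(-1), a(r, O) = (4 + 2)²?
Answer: 1512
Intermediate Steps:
Q(K, W) = -1 + K + W (Q(K, W) = (-1 + K) + W = -1 + K + W)
a(r, O) = 36 (a(r, O) = 6² = 36)
I(y, j) = y + 2*j (I(y, j) = 2*j + y = y + 2*j)
D(d) = -36*d (D(d) = (d*36)*(-1) = (36*d)*(-1) = -36*d)
D(I(-4, F))*Q(-11, -9) = (-36*(-4 + 2*3))*(-1 - 11 - 9) = -36*(-4 + 6)*(-21) = -36*2*(-21) = -72*(-21) = 1512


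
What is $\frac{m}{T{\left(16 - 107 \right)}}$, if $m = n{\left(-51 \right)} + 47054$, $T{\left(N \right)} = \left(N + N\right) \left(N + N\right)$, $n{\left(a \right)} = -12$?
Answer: $\frac{23521}{16562} \approx 1.4202$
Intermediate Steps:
$T{\left(N \right)} = 4 N^{2}$ ($T{\left(N \right)} = 2 N 2 N = 4 N^{2}$)
$m = 47042$ ($m = -12 + 47054 = 47042$)
$\frac{m}{T{\left(16 - 107 \right)}} = \frac{47042}{4 \left(16 - 107\right)^{2}} = \frac{47042}{4 \left(-91\right)^{2}} = \frac{47042}{4 \cdot 8281} = \frac{47042}{33124} = 47042 \cdot \frac{1}{33124} = \frac{23521}{16562}$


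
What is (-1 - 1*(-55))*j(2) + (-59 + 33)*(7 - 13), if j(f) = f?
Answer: 264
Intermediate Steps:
(-1 - 1*(-55))*j(2) + (-59 + 33)*(7 - 13) = (-1 - 1*(-55))*2 + (-59 + 33)*(7 - 13) = (-1 + 55)*2 - 26*(-6) = 54*2 + 156 = 108 + 156 = 264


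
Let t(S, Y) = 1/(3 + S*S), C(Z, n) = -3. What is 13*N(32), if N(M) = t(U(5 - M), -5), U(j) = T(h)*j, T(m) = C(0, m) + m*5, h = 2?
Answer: 1/2748 ≈ 0.00036390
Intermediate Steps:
T(m) = -3 + 5*m (T(m) = -3 + m*5 = -3 + 5*m)
U(j) = 7*j (U(j) = (-3 + 5*2)*j = (-3 + 10)*j = 7*j)
t(S, Y) = 1/(3 + S²)
N(M) = 1/(3 + (35 - 7*M)²) (N(M) = 1/(3 + (7*(5 - M))²) = 1/(3 + (35 - 7*M)²))
13*N(32) = 13/(3 + 49*(-5 + 32)²) = 13/(3 + 49*27²) = 13/(3 + 49*729) = 13/(3 + 35721) = 13/35724 = 13*(1/35724) = 1/2748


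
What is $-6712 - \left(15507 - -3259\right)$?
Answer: $-25478$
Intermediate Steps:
$-6712 - \left(15507 - -3259\right) = -6712 - \left(15507 + 3259\right) = -6712 - 18766 = -25478$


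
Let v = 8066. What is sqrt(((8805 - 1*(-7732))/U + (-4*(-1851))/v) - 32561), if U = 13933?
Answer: I*sqrt(102805269944315028238)/56191789 ≈ 180.44*I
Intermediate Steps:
sqrt(((8805 - 1*(-7732))/U + (-4*(-1851))/v) - 32561) = sqrt(((8805 - 1*(-7732))/13933 - 4*(-1851)/8066) - 32561) = sqrt(((8805 + 7732)*(1/13933) + 7404*(1/8066)) - 32561) = sqrt((16537*(1/13933) + 3702/4033) - 32561) = sqrt((16537/13933 + 3702/4033) - 32561) = sqrt(118273687/56191789 - 32561) = sqrt(-1829542567942/56191789) = I*sqrt(102805269944315028238)/56191789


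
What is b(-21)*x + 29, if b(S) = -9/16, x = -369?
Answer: 3785/16 ≈ 236.56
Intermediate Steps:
b(S) = -9/16 (b(S) = -9*1/16 = -9/16)
b(-21)*x + 29 = -9/16*(-369) + 29 = 3321/16 + 29 = 3785/16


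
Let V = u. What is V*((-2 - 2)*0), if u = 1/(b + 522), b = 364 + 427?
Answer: 0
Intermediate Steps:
b = 791
u = 1/1313 (u = 1/(791 + 522) = 1/1313 ≈ 0.00076161)
V = 1/1313 ≈ 0.00076161
V*((-2 - 2)*0) = ((-2 - 2)*0)/1313 = (-4*0)/1313 = (1/1313)*0 = 0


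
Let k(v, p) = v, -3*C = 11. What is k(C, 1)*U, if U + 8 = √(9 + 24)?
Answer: 88/3 - 11*√33/3 ≈ 8.2699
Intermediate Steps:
C = -11/3 (C = -⅓*11 = -11/3 ≈ -3.6667)
U = -8 + √33 (U = -8 + √(9 + 24) = -8 + √33 ≈ -2.2554)
k(C, 1)*U = -11*(-8 + √33)/3 = 88/3 - 11*√33/3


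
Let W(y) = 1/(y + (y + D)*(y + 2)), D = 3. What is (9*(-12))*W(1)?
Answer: -108/13 ≈ -8.3077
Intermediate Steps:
W(y) = 1/(y + (2 + y)*(3 + y)) (W(y) = 1/(y + (y + 3)*(y + 2)) = 1/(y + (3 + y)*(2 + y)) = 1/(y + (2 + y)*(3 + y)))
(9*(-12))*W(1) = (9*(-12))/(6 + 1² + 6*1) = -108/(6 + 1 + 6) = -108/13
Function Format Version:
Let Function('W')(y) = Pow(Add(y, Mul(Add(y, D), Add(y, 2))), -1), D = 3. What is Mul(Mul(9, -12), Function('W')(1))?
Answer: Rational(-108, 13) ≈ -8.3077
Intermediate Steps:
Function('W')(y) = Pow(Add(y, Mul(Add(2, y), Add(3, y))), -1) (Function('W')(y) = Pow(Add(y, Mul(Add(y, 3), Add(y, 2))), -1) = Pow(Add(y, Mul(Add(3, y), Add(2, y))), -1) = Pow(Add(y, Mul(Add(2, y), Add(3, y))), -1))
Mul(Mul(9, -12), Function('W')(1)) = Mul(Mul(9, -12), Pow(Add(6, Pow(1, 2), Mul(6, 1)), -1)) = Mul(-108, Pow(Add(6, 1, 6), -1)) = Mul(-108, Pow(13, -1)) = Mul(-108, Rational(1, 13)) = Rational(-108, 13)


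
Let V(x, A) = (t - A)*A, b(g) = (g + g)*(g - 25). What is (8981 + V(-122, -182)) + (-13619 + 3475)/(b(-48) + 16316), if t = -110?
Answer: -24043749/5831 ≈ -4123.4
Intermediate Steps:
b(g) = 2*g*(-25 + g) (b(g) = (2*g)*(-25 + g) = 2*g*(-25 + g))
V(x, A) = A*(-110 - A) (V(x, A) = (-110 - A)*A = A*(-110 - A))
(8981 + V(-122, -182)) + (-13619 + 3475)/(b(-48) + 16316) = (8981 - 1*(-182)*(110 - 182)) + (-13619 + 3475)/(2*(-48)*(-25 - 48) + 16316) = (8981 - 1*(-182)*(-72)) - 10144/(2*(-48)*(-73) + 16316) = (8981 - 13104) - 10144/(7008 + 16316) = -4123 - 10144/23324 = -4123 - 10144*1/23324 = -4123 - 2536/5831 = -24043749/5831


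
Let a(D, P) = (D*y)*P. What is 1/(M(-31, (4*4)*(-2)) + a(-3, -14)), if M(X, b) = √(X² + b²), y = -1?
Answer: 42/221 + √1985/221 ≈ 0.39164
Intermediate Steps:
a(D, P) = -D*P (a(D, P) = (D*(-1))*P = (-D)*P = -D*P)
1/(M(-31, (4*4)*(-2)) + a(-3, -14)) = 1/(√((-31)² + ((4*4)*(-2))²) - 1*(-3)*(-14)) = 1/(√(961 + (16*(-2))²) - 42) = 1/(√(961 + (-32)²) - 42) = 1/(√(961 + 1024) - 42) = 1/(√1985 - 42) = 1/(-42 + √1985)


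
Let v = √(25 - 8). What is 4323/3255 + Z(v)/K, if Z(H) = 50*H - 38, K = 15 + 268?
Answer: 366573/307055 + 50*√17/283 ≈ 1.9223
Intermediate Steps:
v = √17 ≈ 4.1231
K = 283
Z(H) = -38 + 50*H
4323/3255 + Z(v)/K = 4323/3255 + (-38 + 50*√17)/283 = 4323*(1/3255) + (-38 + 50*√17)*(1/283) = 1441/1085 + (-38/283 + 50*√17/283) = 366573/307055 + 50*√17/283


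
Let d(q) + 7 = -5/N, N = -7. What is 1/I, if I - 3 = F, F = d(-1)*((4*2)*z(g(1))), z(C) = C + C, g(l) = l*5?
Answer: -7/3499 ≈ -0.0020006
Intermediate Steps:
g(l) = 5*l
d(q) = -44/7 (d(q) = -7 - 5/(-7) = -7 - 5*(-⅐) = -7 + 5/7 = -44/7)
z(C) = 2*C
F = -3520/7 (F = -44*4*2*2*(5*1)/7 = -352*2*5/7 = -352*10/7 = -44/7*80 = -3520/7 ≈ -502.86)
I = -3499/7 (I = 3 - 3520/7 = -3499/7 ≈ -499.86)
1/I = 1/(-3499/7) = -7/3499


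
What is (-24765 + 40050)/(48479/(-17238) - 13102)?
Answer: -52696566/45180151 ≈ -1.1664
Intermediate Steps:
(-24765 + 40050)/(48479/(-17238) - 13102) = 15285/(48479*(-1/17238) - 13102) = 15285/(-48479/17238 - 13102) = 15285/(-225900755/17238) = 15285*(-17238/225900755) = -52696566/45180151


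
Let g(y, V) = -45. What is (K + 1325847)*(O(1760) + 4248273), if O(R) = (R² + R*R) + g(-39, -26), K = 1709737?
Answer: 31701902941952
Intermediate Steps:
O(R) = -45 + 2*R² (O(R) = (R² + R*R) - 45 = (R² + R²) - 45 = 2*R² - 45 = -45 + 2*R²)
(K + 1325847)*(O(1760) + 4248273) = (1709737 + 1325847)*((-45 + 2*1760²) + 4248273) = 3035584*((-45 + 2*3097600) + 4248273) = 3035584*((-45 + 6195200) + 4248273) = 3035584*(6195155 + 4248273) = 3035584*10443428 = 31701902941952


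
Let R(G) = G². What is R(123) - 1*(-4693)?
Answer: 19822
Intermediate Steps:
R(123) - 1*(-4693) = 123² - 1*(-4693) = 15129 + 4693 = 19822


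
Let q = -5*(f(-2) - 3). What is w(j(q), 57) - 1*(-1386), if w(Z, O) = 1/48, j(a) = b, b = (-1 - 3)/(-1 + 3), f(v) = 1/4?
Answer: 66529/48 ≈ 1386.0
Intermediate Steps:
f(v) = ¼
q = 55/4 (q = -5*(¼ - 3) = -5*(-11/4) = 55/4 ≈ 13.750)
b = -2 (b = -4/2 = -4*½ = -2)
j(a) = -2
w(Z, O) = 1/48 (w(Z, O) = 1*(1/48) = 1/48)
w(j(q), 57) - 1*(-1386) = 1/48 - 1*(-1386) = 1/48 + 1386 = 66529/48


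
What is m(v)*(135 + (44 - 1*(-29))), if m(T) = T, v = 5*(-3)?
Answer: -3120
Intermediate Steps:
v = -15
m(v)*(135 + (44 - 1*(-29))) = -15*(135 + (44 - 1*(-29))) = -15*(135 + (44 + 29)) = -15*(135 + 73) = -15*208 = -3120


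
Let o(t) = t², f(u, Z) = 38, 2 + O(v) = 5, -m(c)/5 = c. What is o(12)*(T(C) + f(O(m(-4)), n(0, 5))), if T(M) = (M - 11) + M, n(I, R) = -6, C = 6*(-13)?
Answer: -18576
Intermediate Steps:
C = -78
m(c) = -5*c
T(M) = -11 + 2*M (T(M) = (-11 + M) + M = -11 + 2*M)
O(v) = 3 (O(v) = -2 + 5 = 3)
o(12)*(T(C) + f(O(m(-4)), n(0, 5))) = 12²*((-11 + 2*(-78)) + 38) = 144*((-11 - 156) + 38) = 144*(-167 + 38) = 144*(-129) = -18576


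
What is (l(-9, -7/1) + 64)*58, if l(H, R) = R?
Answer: 3306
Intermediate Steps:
(l(-9, -7/1) + 64)*58 = (-7/1 + 64)*58 = (-7*1 + 64)*58 = (-7 + 64)*58 = 57*58 = 3306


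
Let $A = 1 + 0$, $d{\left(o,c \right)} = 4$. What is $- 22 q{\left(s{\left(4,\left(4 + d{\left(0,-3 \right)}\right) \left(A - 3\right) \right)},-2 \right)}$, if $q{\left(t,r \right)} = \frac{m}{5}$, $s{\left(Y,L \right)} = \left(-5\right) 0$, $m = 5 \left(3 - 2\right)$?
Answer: $-22$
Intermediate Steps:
$m = 5$ ($m = 5 \cdot 1 = 5$)
$A = 1$
$s{\left(Y,L \right)} = 0$
$q{\left(t,r \right)} = 1$ ($q{\left(t,r \right)} = \frac{5}{5} = 5 \cdot \frac{1}{5} = 1$)
$- 22 q{\left(s{\left(4,\left(4 + d{\left(0,-3 \right)}\right) \left(A - 3\right) \right)},-2 \right)} = \left(-22\right) 1 = -22$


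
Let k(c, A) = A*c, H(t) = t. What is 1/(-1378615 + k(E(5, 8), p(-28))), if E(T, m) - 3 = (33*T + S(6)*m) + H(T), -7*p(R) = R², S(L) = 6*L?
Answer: -1/1430247 ≈ -6.9918e-7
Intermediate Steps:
p(R) = -R²/7
E(T, m) = 3 + 34*T + 36*m (E(T, m) = 3 + ((33*T + (6*6)*m) + T) = 3 + ((33*T + 36*m) + T) = 3 + (34*T + 36*m) = 3 + 34*T + 36*m)
1/(-1378615 + k(E(5, 8), p(-28))) = 1/(-1378615 + (-⅐*(-28)²)*(3 + 34*5 + 36*8)) = 1/(-1378615 + (-⅐*784)*(3 + 170 + 288)) = 1/(-1378615 - 112*461) = 1/(-1378615 - 51632) = 1/(-1430247) = -1/1430247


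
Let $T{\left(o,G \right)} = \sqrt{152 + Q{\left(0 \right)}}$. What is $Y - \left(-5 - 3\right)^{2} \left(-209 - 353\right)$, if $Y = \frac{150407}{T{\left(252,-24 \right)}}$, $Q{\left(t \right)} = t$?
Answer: $35968 + \frac{150407 \sqrt{38}}{76} \approx 48168.0$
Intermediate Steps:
$T{\left(o,G \right)} = 2 \sqrt{38}$ ($T{\left(o,G \right)} = \sqrt{152 + 0} = \sqrt{152} = 2 \sqrt{38}$)
$Y = \frac{150407 \sqrt{38}}{76}$ ($Y = \frac{150407}{2 \sqrt{38}} = 150407 \frac{\sqrt{38}}{76} = \frac{150407 \sqrt{38}}{76} \approx 12200.0$)
$Y - \left(-5 - 3\right)^{2} \left(-209 - 353\right) = \frac{150407 \sqrt{38}}{76} - \left(-5 - 3\right)^{2} \left(-209 - 353\right) = \frac{150407 \sqrt{38}}{76} - \left(-8\right)^{2} \left(-562\right) = \frac{150407 \sqrt{38}}{76} - 64 \left(-562\right) = \frac{150407 \sqrt{38}}{76} - -35968 = \frac{150407 \sqrt{38}}{76} + 35968 = 35968 + \frac{150407 \sqrt{38}}{76}$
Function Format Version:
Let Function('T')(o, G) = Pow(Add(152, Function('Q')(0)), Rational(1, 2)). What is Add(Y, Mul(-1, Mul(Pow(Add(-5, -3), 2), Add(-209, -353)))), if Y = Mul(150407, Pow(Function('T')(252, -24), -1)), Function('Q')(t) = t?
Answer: Add(35968, Mul(Rational(150407, 76), Pow(38, Rational(1, 2)))) ≈ 48168.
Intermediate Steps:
Function('T')(o, G) = Mul(2, Pow(38, Rational(1, 2))) (Function('T')(o, G) = Pow(Add(152, 0), Rational(1, 2)) = Pow(152, Rational(1, 2)) = Mul(2, Pow(38, Rational(1, 2))))
Y = Mul(Rational(150407, 76), Pow(38, Rational(1, 2))) (Y = Mul(150407, Pow(Mul(2, Pow(38, Rational(1, 2))), -1)) = Mul(150407, Mul(Rational(1, 76), Pow(38, Rational(1, 2)))) = Mul(Rational(150407, 76), Pow(38, Rational(1, 2))) ≈ 12200.)
Add(Y, Mul(-1, Mul(Pow(Add(-5, -3), 2), Add(-209, -353)))) = Add(Mul(Rational(150407, 76), Pow(38, Rational(1, 2))), Mul(-1, Mul(Pow(Add(-5, -3), 2), Add(-209, -353)))) = Add(Mul(Rational(150407, 76), Pow(38, Rational(1, 2))), Mul(-1, Mul(Pow(-8, 2), -562))) = Add(Mul(Rational(150407, 76), Pow(38, Rational(1, 2))), Mul(-1, Mul(64, -562))) = Add(Mul(Rational(150407, 76), Pow(38, Rational(1, 2))), Mul(-1, -35968)) = Add(Mul(Rational(150407, 76), Pow(38, Rational(1, 2))), 35968) = Add(35968, Mul(Rational(150407, 76), Pow(38, Rational(1, 2))))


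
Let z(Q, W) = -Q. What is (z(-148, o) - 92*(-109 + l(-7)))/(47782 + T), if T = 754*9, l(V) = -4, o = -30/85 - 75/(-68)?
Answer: 1318/6821 ≈ 0.19323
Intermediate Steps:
o = ¾ (o = -30*1/85 - 75*(-1/68) = -6/17 + 75/68 = ¾ ≈ 0.75000)
T = 6786
(z(-148, o) - 92*(-109 + l(-7)))/(47782 + T) = (-1*(-148) - 92*(-109 - 4))/(47782 + 6786) = (148 - 92*(-113))/54568 = (148 + 10396)*(1/54568) = 10544*(1/54568) = 1318/6821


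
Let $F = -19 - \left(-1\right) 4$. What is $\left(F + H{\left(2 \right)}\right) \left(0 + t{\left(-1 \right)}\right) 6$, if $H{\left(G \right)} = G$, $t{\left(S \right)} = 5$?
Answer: $-390$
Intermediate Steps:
$F = -15$ ($F = -19 - -4 = -19 + 4 = -15$)
$\left(F + H{\left(2 \right)}\right) \left(0 + t{\left(-1 \right)}\right) 6 = \left(-15 + 2\right) \left(0 + 5\right) 6 = - 13 \cdot 5 \cdot 6 = \left(-13\right) 30 = -390$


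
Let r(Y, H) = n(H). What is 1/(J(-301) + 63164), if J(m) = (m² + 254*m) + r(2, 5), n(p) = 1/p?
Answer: 5/386556 ≈ 1.2935e-5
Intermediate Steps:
r(Y, H) = 1/H
J(m) = ⅕ + m² + 254*m (J(m) = (m² + 254*m) + 1/5 = (m² + 254*m) + ⅕ = ⅕ + m² + 254*m)
1/(J(-301) + 63164) = 1/((⅕ + (-301)² + 254*(-301)) + 63164) = 1/((⅕ + 90601 - 76454) + 63164) = 1/(70736/5 + 63164) = 1/(386556/5) = 5/386556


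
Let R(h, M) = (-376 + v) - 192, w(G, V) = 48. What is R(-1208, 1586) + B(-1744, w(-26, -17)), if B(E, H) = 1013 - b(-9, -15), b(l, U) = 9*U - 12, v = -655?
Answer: -63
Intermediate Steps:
b(l, U) = -12 + 9*U
R(h, M) = -1223 (R(h, M) = (-376 - 655) - 192 = -1031 - 192 = -1223)
B(E, H) = 1160 (B(E, H) = 1013 - (-12 + 9*(-15)) = 1013 - (-12 - 135) = 1013 - 1*(-147) = 1013 + 147 = 1160)
R(-1208, 1586) + B(-1744, w(-26, -17)) = -1223 + 1160 = -63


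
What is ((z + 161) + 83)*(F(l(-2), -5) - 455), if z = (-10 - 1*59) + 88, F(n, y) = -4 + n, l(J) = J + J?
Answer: -121769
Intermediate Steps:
l(J) = 2*J
z = 19 (z = (-10 - 59) + 88 = -69 + 88 = 19)
((z + 161) + 83)*(F(l(-2), -5) - 455) = ((19 + 161) + 83)*((-4 + 2*(-2)) - 455) = (180 + 83)*((-4 - 4) - 455) = 263*(-8 - 455) = 263*(-463) = -121769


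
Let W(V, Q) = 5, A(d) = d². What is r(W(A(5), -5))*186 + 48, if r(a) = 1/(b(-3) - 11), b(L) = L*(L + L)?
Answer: 522/7 ≈ 74.571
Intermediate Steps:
b(L) = 2*L² (b(L) = L*(2*L) = 2*L²)
r(a) = ⅐ (r(a) = 1/(2*(-3)² - 11) = 1/(2*9 - 11) = 1/(18 - 11) = 1/7 = ⅐)
r(W(A(5), -5))*186 + 48 = (⅐)*186 + 48 = 186/7 + 48 = 522/7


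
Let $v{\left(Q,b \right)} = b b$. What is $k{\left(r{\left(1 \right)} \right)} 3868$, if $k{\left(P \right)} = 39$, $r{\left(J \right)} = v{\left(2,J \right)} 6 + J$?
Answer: $150852$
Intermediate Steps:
$v{\left(Q,b \right)} = b^{2}$
$r{\left(J \right)} = J + 6 J^{2}$ ($r{\left(J \right)} = J^{2} \cdot 6 + J = 6 J^{2} + J = J + 6 J^{2}$)
$k{\left(r{\left(1 \right)} \right)} 3868 = 39 \cdot 3868 = 150852$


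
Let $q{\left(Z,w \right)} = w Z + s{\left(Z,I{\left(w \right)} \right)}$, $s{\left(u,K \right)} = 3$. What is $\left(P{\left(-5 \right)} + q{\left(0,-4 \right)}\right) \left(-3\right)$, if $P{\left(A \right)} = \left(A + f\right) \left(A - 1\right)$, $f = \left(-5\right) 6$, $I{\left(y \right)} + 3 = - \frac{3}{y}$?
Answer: $-639$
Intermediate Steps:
$I{\left(y \right)} = -3 - \frac{3}{y}$
$f = -30$
$q{\left(Z,w \right)} = 3 + Z w$ ($q{\left(Z,w \right)} = w Z + 3 = Z w + 3 = 3 + Z w$)
$P{\left(A \right)} = \left(-1 + A\right) \left(-30 + A\right)$ ($P{\left(A \right)} = \left(A - 30\right) \left(A - 1\right) = \left(-30 + A\right) \left(-1 + A\right) = \left(-1 + A\right) \left(-30 + A\right)$)
$\left(P{\left(-5 \right)} + q{\left(0,-4 \right)}\right) \left(-3\right) = \left(\left(30 + \left(-5\right)^{2} - -155\right) + \left(3 + 0 \left(-4\right)\right)\right) \left(-3\right) = \left(\left(30 + 25 + 155\right) + \left(3 + 0\right)\right) \left(-3\right) = \left(210 + 3\right) \left(-3\right) = 213 \left(-3\right) = -639$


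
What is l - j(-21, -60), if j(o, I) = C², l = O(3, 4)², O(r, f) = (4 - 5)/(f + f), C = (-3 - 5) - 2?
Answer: -6399/64 ≈ -99.984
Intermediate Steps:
C = -10 (C = -8 - 2 = -10)
O(r, f) = -1/(2*f)
l = 1/64 (l = (-½/4)² = (-½*¼)² = (-⅛)² = 1/64 ≈ 0.015625)
j(o, I) = 100 (j(o, I) = (-10)² = 100)
l - j(-21, -60) = 1/64 - 1*100 = 1/64 - 100 = -6399/64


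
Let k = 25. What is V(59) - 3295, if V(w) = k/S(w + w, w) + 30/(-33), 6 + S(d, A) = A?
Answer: -1921240/583 ≈ -3295.4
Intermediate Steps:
S(d, A) = -6 + A
V(w) = -10/11 + 25/(-6 + w) (V(w) = 25/(-6 + w) + 30/(-33) = 25/(-6 + w) + 30*(-1/33) = 25/(-6 + w) - 10/11 = -10/11 + 25/(-6 + w))
V(59) - 3295 = 5*(67 - 2*59)/(11*(-6 + 59)) - 3295 = (5/11)*(67 - 118)/53 - 3295 = (5/11)*(1/53)*(-51) - 3295 = -255/583 - 3295 = -1921240/583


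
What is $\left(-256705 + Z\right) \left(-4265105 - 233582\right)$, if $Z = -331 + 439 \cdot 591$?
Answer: $-10855331731$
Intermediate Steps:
$Z = 259118$ ($Z = -331 + 259449 = 259118$)
$\left(-256705 + Z\right) \left(-4265105 - 233582\right) = \left(-256705 + 259118\right) \left(-4265105 - 233582\right) = 2413 \left(-4498687\right) = -10855331731$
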